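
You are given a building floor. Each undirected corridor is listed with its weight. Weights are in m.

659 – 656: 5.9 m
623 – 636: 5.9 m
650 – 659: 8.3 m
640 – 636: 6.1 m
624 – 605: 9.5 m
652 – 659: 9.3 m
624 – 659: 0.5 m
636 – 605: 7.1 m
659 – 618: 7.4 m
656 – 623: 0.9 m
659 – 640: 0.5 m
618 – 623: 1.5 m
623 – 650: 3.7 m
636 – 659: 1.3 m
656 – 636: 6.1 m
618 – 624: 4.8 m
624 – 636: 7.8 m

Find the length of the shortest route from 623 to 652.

Running Dijkstra from 623:
623: 0
656: 0.9  (via 623)
618: 1.5  (via 623)
650: 3.7  (via 623)
636: 5.9  (via 623)
624: 6.3  (via 618)
659: 6.8  (via 656)
640: 7.3  (via 659)
605: 13  (via 636)
652: 16.1  (via 659)
Shortest route: 623 → 656 → 659 → 652 = 16.1 m.

16.1 m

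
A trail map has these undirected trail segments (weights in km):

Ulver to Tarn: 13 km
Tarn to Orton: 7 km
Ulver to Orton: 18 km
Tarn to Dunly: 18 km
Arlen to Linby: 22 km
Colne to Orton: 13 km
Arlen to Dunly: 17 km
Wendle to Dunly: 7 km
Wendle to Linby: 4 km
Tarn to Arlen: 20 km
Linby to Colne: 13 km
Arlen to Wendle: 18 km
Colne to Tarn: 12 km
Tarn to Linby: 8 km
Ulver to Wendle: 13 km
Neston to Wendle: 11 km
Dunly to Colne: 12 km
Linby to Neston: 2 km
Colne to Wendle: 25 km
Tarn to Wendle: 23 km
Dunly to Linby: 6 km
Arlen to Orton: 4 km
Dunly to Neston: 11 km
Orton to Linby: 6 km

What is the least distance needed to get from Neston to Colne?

Candidate routes:
Neston–Linby–Colne: 2+13 = 15
Neston–Linby–Orton–Colne: 2+6+13 = 21
Neston–Linby–Dunly–Colne: 2+6+12 = 20
Neston–Linby–Tarn–Colne: 2+8+12 = 22
The minimum is 15 km via Neston–Linby–Colne.

15 km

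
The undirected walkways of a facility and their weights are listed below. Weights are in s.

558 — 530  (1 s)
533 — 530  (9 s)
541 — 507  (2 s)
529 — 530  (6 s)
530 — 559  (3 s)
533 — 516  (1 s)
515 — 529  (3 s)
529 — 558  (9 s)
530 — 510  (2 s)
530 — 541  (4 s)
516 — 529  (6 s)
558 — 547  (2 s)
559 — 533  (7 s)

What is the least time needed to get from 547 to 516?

13 s

Compare a few routes:
547–558–530–529–516: 2+1+6+6 = 15
547–558–529–516: 2+9+6 = 17
547–558–530–533–516: 2+1+9+1 = 13
547–558–530–559–533–516: 2+1+3+7+1 = 14
Cheapest is 547–558–530–533–516 at 13 s.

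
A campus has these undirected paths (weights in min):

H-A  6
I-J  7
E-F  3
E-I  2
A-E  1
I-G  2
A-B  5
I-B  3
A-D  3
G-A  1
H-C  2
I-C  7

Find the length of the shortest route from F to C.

Enumerating some paths:
F–E–A–G–I–C: 3+1+1+2+7 = 14
F–E–I–C: 3+2+7 = 12
F–E–I–G–A–H–C: 3+2+2+1+6+2 = 16
Cheapest is F–E–I–C at 12 min.

12 min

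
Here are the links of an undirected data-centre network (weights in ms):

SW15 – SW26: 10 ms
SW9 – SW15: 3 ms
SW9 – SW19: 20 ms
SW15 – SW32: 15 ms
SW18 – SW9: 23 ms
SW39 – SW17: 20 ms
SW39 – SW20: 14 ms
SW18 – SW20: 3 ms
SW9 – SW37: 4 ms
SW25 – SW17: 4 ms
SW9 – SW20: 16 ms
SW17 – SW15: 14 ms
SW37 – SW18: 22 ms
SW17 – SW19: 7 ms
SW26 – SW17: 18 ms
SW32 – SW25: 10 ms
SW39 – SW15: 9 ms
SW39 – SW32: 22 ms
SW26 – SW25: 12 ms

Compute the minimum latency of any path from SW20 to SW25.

37 ms

Compare a few routes:
SW20 - SW39 - SW17 - SW25: 14+20+4 = 38
SW20 - SW9 - SW15 - SW17 - SW25: 16+3+14+4 = 37
SW20 - SW9 - SW15 - SW26 - SW25: 16+3+10+12 = 41
SW20 - SW39 - SW15 - SW17 - SW25: 14+9+14+4 = 41
Cheapest is SW20 - SW9 - SW15 - SW17 - SW25 at 37 ms.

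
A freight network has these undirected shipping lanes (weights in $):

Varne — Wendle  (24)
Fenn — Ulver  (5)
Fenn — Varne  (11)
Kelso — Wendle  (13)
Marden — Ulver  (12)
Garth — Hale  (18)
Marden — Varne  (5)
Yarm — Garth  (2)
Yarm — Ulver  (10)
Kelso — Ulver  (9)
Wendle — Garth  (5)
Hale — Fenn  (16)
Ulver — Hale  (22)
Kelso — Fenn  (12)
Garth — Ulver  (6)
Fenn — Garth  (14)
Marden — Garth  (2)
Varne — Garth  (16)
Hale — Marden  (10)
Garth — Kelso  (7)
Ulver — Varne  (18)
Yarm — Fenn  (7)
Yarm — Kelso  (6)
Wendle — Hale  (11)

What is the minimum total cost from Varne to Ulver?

Enumerating some paths:
Varne → Marden → Ulver: 5+12 = 17
Varne → Marden → Garth → Ulver: 5+2+6 = 13
Varne → Fenn → Ulver: 11+5 = 16
Cheapest is Varne → Marden → Garth → Ulver at $13.

$13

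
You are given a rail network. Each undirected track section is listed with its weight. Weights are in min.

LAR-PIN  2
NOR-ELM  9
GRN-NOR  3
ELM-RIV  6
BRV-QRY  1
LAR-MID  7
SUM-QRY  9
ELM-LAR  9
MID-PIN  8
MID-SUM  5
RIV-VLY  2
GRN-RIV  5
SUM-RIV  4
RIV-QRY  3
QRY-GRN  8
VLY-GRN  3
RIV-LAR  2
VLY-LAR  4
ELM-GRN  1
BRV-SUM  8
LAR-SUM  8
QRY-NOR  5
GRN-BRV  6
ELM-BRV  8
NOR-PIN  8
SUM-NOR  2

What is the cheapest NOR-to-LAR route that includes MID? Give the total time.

Best NOR to MID: NOR → SUM → MID costing 7
Best MID to LAR: MID → LAR costing 7
Total via MID: 7 + 7 = 14 min.

14 min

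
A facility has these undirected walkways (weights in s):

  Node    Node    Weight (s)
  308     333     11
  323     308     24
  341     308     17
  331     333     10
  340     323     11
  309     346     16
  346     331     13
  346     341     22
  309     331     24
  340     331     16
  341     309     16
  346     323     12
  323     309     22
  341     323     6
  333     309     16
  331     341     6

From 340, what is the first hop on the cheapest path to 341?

Enumerating some paths:
340 → 323 → 346 → 331 → 341: 11+12+13+6 = 42
340 → 331 → 341: 16+6 = 22
340 → 323 → 341: 11+6 = 17
The minimum is 17 s via 340 → 323 → 341.
So from 340 the first move is to 323.

323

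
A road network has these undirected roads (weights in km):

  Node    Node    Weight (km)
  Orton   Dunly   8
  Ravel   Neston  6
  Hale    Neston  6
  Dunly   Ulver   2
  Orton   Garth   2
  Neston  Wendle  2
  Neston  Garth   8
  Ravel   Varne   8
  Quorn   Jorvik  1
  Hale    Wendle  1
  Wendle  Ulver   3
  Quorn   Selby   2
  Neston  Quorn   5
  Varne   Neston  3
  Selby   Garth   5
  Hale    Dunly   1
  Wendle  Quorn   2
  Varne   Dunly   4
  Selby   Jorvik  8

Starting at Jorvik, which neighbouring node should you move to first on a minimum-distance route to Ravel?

Quorn

Candidate routes:
Jorvik → Quorn → Wendle → Neston → Varne → Ravel: 1+2+2+3+8 = 16
Jorvik → Quorn → Wendle → Neston → Ravel: 1+2+2+6 = 11
Jorvik → Quorn → Wendle → Hale → Neston → Ravel: 1+2+1+6+6 = 16
Jorvik → Quorn → Neston → Ravel: 1+5+6 = 12
The minimum is 11 km via Jorvik → Quorn → Wendle → Neston → Ravel.
So from Jorvik the first move is to Quorn.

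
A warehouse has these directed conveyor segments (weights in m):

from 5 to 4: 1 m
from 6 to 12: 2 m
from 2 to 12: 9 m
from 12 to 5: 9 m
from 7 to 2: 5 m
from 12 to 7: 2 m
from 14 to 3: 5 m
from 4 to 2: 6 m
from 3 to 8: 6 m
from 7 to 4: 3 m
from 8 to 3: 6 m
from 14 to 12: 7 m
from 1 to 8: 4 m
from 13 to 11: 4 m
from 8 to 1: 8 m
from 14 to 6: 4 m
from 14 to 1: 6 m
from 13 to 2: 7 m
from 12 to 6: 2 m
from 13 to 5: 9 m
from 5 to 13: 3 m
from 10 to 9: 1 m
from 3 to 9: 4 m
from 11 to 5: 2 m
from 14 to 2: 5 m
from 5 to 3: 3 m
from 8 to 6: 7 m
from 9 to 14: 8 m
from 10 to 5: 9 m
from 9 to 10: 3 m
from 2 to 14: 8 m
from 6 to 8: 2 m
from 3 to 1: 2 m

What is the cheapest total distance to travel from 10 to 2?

14 m

Running Dijkstra from 10:
10: 0
9: 1  (via 10)
5: 9  (via 10)
14: 9  (via 9)
4: 10  (via 5)
3: 12  (via 5)
13: 12  (via 5)
6: 13  (via 14)
1: 14  (via 3)
2: 14  (via 14)
Shortest route: 10–9–14–2 = 14 m.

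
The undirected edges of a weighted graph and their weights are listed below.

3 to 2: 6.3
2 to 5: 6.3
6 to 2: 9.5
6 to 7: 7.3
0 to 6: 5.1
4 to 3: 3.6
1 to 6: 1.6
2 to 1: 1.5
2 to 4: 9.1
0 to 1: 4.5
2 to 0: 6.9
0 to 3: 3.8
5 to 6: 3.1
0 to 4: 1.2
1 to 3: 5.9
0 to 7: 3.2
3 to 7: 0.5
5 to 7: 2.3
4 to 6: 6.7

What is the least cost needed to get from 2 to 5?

Running Dijkstra from 2:
2: 0
1: 1.5  (via 2)
6: 3.1  (via 1)
0: 6  (via 1)
5: 6.2  (via 6)
Shortest route: 2–1–6–5 = 6.2.

6.2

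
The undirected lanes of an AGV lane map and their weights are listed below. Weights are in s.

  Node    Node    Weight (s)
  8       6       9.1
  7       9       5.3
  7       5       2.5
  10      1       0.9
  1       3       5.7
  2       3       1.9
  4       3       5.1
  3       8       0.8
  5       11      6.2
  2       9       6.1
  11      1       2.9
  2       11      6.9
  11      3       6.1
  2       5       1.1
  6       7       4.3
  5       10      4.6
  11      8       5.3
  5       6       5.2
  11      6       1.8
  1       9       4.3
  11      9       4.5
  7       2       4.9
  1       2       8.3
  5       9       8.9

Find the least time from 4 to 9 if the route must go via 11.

Best 4 to 11: 4 → 3 → 11 costing 11.2
Best 11 to 9: 11 → 9 costing 4.5
Total via 11: 11.2 + 4.5 = 15.7 s.

15.7 s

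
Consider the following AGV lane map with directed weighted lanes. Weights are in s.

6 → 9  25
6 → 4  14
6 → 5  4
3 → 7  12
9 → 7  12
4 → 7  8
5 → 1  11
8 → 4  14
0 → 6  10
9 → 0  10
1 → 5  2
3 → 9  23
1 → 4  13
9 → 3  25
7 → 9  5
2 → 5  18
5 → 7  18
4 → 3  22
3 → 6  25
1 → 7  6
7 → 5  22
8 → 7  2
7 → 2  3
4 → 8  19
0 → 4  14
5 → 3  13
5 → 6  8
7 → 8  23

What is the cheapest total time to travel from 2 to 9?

40 s

Settle nodes by increasing distance from 2:
2: 0
5: 18  (via 2)
6: 26  (via 5)
1: 29  (via 5)
3: 31  (via 5)
7: 35  (via 1)
4: 40  (via 6)
9: 40  (via 7)
Shortest route: 2 → 5 → 1 → 7 → 9 = 40 s.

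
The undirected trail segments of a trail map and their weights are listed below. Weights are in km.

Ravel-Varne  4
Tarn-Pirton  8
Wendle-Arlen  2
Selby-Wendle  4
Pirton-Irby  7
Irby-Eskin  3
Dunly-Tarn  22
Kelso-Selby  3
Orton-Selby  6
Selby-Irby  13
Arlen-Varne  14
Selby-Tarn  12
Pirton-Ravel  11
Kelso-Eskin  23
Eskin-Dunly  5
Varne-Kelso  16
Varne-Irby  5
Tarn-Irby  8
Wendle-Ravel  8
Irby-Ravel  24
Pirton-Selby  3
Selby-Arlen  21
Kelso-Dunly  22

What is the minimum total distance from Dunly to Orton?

24 km

Settle nodes by increasing distance from Dunly:
Dunly: 0
Eskin: 5  (via Dunly)
Irby: 8  (via Eskin)
Varne: 13  (via Irby)
Pirton: 15  (via Irby)
Tarn: 16  (via Irby)
Ravel: 17  (via Varne)
Selby: 18  (via Pirton)
Kelso: 21  (via Selby)
Wendle: 22  (via Selby)
Orton: 24  (via Selby)
Shortest route: Dunly → Eskin → Irby → Pirton → Selby → Orton = 24 km.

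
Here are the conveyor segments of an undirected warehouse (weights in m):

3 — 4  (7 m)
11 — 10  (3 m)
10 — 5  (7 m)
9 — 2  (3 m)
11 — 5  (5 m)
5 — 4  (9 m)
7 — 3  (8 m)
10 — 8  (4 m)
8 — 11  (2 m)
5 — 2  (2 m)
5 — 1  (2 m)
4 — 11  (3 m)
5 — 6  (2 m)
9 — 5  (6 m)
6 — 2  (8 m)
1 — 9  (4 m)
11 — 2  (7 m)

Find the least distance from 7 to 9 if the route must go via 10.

Shortest 7→10: 7–3–4–11–10 = 21
Best 10 to 9: 10–5–2–9 costing 12
Total via 10: 21 + 12 = 33 m.

33 m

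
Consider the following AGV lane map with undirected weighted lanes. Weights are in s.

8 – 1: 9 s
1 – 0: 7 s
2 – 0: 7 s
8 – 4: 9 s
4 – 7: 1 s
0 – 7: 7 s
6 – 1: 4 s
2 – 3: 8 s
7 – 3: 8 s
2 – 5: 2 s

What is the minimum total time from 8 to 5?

Settle nodes by increasing distance from 8:
8: 0
1: 9  (via 8)
4: 9  (via 8)
7: 10  (via 4)
6: 13  (via 1)
0: 16  (via 1)
3: 18  (via 7)
2: 23  (via 0)
5: 25  (via 2)
Shortest route: 8 → 1 → 0 → 2 → 5 = 25 s.

25 s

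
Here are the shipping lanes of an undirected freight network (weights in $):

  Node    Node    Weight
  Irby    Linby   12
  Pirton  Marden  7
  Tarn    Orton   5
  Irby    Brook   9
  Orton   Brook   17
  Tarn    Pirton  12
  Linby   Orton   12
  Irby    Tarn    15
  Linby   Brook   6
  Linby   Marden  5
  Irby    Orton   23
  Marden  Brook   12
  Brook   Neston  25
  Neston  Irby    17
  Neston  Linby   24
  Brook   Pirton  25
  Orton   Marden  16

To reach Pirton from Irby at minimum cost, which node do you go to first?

Linby

Candidate routes:
Irby → Tarn → Pirton: 15+12 = 27
Irby → Brook → Linby → Marden → Pirton: 9+6+5+7 = 27
Irby → Linby → Marden → Pirton: 12+5+7 = 24
Cheapest is Irby → Linby → Marden → Pirton at $24.
So from Irby the first move is to Linby.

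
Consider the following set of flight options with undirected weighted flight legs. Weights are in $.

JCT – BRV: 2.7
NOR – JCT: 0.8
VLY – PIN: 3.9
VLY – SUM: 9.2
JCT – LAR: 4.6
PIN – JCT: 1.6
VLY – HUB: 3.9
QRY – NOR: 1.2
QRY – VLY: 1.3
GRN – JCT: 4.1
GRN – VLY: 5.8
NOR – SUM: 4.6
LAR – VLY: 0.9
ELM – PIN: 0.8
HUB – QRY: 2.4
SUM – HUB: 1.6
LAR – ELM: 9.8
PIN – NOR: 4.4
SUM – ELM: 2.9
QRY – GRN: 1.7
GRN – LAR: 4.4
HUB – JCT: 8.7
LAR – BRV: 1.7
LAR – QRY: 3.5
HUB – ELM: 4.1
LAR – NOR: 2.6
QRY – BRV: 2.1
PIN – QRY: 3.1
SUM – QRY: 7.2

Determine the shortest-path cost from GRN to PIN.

$4.8

Running Dijkstra from GRN:
GRN: 0
QRY: 1.7  (via GRN)
NOR: 2.9  (via QRY)
VLY: 3  (via QRY)
JCT: 3.7  (via NOR)
BRV: 3.8  (via QRY)
LAR: 3.9  (via VLY)
HUB: 4.1  (via QRY)
PIN: 4.8  (via QRY)
Shortest route: GRN–QRY–PIN = $4.8.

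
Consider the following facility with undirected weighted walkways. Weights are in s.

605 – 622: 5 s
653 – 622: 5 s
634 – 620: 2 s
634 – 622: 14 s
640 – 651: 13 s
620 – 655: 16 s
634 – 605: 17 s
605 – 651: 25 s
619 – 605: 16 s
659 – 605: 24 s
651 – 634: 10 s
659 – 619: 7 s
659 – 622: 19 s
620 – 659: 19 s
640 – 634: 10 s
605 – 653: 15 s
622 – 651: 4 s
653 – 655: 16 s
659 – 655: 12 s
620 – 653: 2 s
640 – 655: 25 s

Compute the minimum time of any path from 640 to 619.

38 s

Settle nodes by increasing distance from 640:
640: 0
634: 10  (via 640)
620: 12  (via 634)
651: 13  (via 640)
653: 14  (via 620)
622: 17  (via 651)
605: 22  (via 622)
655: 25  (via 640)
659: 31  (via 620)
619: 38  (via 605)
Shortest route: 640 → 651 → 622 → 605 → 619 = 38 s.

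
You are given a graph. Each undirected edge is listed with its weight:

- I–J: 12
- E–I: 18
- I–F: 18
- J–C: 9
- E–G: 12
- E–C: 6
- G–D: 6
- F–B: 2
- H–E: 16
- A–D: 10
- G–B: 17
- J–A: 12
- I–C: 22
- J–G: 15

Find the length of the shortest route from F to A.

Settle nodes by increasing distance from F:
F: 0
B: 2  (via F)
I: 18  (via F)
G: 19  (via B)
D: 25  (via G)
J: 30  (via I)
E: 31  (via G)
A: 35  (via D)
Shortest route: F → B → G → D → A = 35.

35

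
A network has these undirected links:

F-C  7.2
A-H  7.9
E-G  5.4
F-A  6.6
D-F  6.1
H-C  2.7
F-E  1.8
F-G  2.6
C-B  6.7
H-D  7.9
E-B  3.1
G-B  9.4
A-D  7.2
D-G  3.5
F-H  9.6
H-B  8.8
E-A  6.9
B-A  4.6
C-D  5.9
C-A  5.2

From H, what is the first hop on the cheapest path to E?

F

Compare a few routes:
H - C - F - E: 2.7+7.2+1.8 = 11.7
H - F - E: 9.6+1.8 = 11.4
The minimum is 11.4 via H - F - E.
So from H the first move is to F.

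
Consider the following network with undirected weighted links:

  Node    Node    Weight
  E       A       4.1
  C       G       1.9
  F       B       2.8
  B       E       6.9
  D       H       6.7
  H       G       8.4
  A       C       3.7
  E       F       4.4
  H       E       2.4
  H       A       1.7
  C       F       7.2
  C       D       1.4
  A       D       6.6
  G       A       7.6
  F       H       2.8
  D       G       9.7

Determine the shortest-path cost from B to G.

11.9

Settle nodes by increasing distance from B:
B: 0
F: 2.8  (via B)
H: 5.6  (via F)
E: 6.9  (via B)
A: 7.3  (via H)
C: 10  (via F)
D: 11.4  (via C)
G: 11.9  (via C)
Shortest route: B → F → C → G = 11.9.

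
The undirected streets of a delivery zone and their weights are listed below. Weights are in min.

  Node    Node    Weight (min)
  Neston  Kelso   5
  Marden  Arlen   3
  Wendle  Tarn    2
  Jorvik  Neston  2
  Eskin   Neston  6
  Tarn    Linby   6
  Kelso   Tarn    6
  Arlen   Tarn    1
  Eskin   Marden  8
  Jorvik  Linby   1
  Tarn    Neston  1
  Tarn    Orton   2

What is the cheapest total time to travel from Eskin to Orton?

Settle nodes by increasing distance from Eskin:
Eskin: 0
Neston: 6  (via Eskin)
Tarn: 7  (via Neston)
Arlen: 8  (via Tarn)
Marden: 8  (via Eskin)
Jorvik: 8  (via Neston)
Linby: 9  (via Jorvik)
Orton: 9  (via Tarn)
Shortest route: Eskin–Neston–Tarn–Orton = 9 min.

9 min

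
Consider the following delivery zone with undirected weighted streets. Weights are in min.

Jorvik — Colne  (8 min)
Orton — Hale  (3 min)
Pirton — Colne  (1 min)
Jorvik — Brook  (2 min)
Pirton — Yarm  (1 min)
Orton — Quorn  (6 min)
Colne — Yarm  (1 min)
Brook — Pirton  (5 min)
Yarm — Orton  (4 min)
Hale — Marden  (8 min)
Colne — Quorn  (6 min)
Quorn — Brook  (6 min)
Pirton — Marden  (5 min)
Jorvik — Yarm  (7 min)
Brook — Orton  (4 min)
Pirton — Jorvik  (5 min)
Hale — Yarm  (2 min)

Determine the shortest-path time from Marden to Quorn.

12 min

Running Dijkstra from Marden:
Marden: 0
Pirton: 5  (via Marden)
Colne: 6  (via Pirton)
Yarm: 6  (via Pirton)
Hale: 8  (via Marden)
Brook: 10  (via Pirton)
Orton: 10  (via Yarm)
Jorvik: 10  (via Pirton)
Quorn: 12  (via Colne)
Shortest route: Marden–Pirton–Colne–Quorn = 12 min.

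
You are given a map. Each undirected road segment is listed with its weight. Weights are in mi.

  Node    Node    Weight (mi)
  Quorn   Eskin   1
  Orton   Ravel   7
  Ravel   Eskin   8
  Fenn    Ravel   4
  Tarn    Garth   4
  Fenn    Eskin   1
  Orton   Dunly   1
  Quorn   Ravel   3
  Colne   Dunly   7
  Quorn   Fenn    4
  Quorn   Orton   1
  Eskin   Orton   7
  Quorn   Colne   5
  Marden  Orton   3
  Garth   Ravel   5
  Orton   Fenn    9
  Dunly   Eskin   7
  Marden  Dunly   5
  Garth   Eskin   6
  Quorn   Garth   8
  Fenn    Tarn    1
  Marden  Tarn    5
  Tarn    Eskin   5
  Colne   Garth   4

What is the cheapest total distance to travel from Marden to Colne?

Shortest distances from Marden:
Marden: 0
Orton: 3  (via Marden)
Quorn: 4  (via Orton)
Dunly: 4  (via Orton)
Tarn: 5  (via Marden)
Eskin: 5  (via Quorn)
Fenn: 6  (via Tarn)
Ravel: 7  (via Quorn)
Colne: 9  (via Quorn)
Shortest route: Marden → Orton → Quorn → Colne = 9 mi.

9 mi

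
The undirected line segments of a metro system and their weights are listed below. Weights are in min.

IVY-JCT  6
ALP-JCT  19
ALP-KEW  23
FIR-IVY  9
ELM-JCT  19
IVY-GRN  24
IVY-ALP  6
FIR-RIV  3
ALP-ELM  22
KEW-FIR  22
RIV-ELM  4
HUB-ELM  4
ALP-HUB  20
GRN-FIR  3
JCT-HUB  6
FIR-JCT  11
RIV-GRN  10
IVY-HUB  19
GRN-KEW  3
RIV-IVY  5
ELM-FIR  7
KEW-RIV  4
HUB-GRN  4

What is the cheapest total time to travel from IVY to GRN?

Compare a few routes:
IVY → RIV → FIR → GRN: 5+3+3 = 11
IVY → RIV → KEW → GRN: 5+4+3 = 12
Cheapest is IVY → RIV → FIR → GRN at 11 min.

11 min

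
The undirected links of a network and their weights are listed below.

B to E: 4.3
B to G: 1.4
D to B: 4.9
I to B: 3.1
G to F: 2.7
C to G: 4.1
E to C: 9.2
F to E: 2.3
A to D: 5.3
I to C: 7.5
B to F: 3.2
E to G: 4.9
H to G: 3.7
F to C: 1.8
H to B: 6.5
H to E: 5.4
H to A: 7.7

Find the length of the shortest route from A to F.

13.4

Enumerating some paths:
A → H → E → F: 7.7+5.4+2.3 = 15.4
A → D → B → G → F: 5.3+4.9+1.4+2.7 = 14.3
A → D → B → F: 5.3+4.9+3.2 = 13.4
A → H → G → F: 7.7+3.7+2.7 = 14.1
Cheapest is A → D → B → F at 13.4.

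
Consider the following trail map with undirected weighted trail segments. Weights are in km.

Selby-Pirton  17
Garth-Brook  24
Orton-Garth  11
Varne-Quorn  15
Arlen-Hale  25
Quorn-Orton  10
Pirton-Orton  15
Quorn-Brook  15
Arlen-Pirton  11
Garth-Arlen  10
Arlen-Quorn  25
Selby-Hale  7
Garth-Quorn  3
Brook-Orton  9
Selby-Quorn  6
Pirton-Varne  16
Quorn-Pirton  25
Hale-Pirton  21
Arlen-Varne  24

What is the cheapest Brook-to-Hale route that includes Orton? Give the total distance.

Best Brook to Orton: Brook–Orton costing 9
Shortest Orton→Hale: Orton–Quorn–Selby–Hale = 23
Total via Orton: 9 + 23 = 32 km.

32 km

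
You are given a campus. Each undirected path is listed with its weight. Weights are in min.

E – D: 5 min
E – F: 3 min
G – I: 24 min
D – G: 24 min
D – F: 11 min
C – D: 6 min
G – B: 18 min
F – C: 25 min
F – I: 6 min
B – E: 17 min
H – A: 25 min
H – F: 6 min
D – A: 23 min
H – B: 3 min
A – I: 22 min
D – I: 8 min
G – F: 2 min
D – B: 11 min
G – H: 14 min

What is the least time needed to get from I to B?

Enumerating some paths:
I - D - E - F - H - B: 8+5+3+6+3 = 25
I - D - B: 8+11 = 19
I - F - H - B: 6+6+3 = 15
The minimum is 15 min via I - F - H - B.

15 min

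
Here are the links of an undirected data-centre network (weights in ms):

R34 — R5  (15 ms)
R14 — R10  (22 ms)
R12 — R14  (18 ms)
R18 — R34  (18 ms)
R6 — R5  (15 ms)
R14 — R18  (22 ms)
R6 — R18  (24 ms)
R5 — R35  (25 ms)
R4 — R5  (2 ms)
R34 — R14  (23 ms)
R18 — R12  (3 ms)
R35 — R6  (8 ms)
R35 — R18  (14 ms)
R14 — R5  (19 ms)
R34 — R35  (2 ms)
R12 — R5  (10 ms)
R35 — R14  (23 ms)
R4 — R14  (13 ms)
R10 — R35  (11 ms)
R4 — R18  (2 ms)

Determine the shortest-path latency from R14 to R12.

Candidate routes:
R14 → R4 → R5 → R12: 13+2+10 = 25
R14 → R18 → R12: 22+3 = 25
R14 → R12: 18 = 18
The minimum is 18 ms via R14 → R12.

18 ms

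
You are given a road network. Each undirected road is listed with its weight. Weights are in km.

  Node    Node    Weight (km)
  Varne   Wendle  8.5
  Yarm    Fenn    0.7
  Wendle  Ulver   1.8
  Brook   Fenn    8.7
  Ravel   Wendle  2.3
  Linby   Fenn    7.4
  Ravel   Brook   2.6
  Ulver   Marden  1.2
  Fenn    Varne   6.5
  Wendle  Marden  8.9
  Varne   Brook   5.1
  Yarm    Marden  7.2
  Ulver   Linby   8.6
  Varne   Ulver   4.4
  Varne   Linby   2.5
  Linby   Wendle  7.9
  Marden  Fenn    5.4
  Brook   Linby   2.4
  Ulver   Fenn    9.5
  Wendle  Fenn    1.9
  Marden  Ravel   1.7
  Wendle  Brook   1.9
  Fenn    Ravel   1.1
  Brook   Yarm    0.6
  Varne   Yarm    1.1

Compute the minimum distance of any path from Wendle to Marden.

Settle nodes by increasing distance from Wendle:
Wendle: 0
Ulver: 1.8  (via Wendle)
Brook: 1.9  (via Wendle)
Fenn: 1.9  (via Wendle)
Ravel: 2.3  (via Wendle)
Yarm: 2.5  (via Brook)
Marden: 3  (via Ulver)
Shortest route: Wendle–Ulver–Marden = 3 km.

3 km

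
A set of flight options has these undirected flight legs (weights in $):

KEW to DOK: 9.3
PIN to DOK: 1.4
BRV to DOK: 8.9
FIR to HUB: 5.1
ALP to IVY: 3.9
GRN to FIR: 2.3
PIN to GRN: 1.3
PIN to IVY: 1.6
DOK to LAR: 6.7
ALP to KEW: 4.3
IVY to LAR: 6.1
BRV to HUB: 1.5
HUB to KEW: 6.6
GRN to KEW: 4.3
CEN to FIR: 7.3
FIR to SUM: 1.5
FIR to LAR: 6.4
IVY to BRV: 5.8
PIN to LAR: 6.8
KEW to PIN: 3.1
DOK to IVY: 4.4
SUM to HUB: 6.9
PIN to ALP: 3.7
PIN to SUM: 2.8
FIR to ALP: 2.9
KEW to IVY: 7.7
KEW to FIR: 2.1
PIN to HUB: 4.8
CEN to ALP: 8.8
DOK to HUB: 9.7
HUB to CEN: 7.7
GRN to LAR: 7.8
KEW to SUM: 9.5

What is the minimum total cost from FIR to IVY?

Candidate routes:
FIR–ALP–IVY: 2.9+3.9 = 6.8
FIR–SUM–PIN–IVY: 1.5+2.8+1.6 = 5.9
FIR–KEW–PIN–IVY: 2.1+3.1+1.6 = 6.8
FIR–GRN–PIN–IVY: 2.3+1.3+1.6 = 5.2
The minimum is $5.2 via FIR–GRN–PIN–IVY.

$5.2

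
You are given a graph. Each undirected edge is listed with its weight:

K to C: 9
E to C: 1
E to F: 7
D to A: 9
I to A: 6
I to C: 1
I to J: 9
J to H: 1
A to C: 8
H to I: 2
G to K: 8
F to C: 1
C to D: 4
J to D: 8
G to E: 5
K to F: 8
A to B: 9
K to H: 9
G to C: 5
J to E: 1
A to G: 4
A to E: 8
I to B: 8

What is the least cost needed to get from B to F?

Compare a few routes:
B–I–H–J–E–C–F: 8+2+1+1+1+1 = 14
B–I–C–F: 8+1+1 = 10
The minimum is 10 via B–I–C–F.

10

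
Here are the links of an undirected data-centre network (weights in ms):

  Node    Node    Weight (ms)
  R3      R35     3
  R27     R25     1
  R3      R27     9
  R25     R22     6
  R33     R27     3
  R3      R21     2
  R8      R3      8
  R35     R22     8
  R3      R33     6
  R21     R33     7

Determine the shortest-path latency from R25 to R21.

11 ms

Enumerating some paths:
R25 → R27 → R33 → R21: 1+3+7 = 11
R25 → R22 → R35 → R3 → R21: 6+8+3+2 = 19
R25 → R27 → R33 → R3 → R21: 1+3+6+2 = 12
R25 → R27 → R3 → R21: 1+9+2 = 12
The minimum is 11 ms via R25 → R27 → R33 → R21.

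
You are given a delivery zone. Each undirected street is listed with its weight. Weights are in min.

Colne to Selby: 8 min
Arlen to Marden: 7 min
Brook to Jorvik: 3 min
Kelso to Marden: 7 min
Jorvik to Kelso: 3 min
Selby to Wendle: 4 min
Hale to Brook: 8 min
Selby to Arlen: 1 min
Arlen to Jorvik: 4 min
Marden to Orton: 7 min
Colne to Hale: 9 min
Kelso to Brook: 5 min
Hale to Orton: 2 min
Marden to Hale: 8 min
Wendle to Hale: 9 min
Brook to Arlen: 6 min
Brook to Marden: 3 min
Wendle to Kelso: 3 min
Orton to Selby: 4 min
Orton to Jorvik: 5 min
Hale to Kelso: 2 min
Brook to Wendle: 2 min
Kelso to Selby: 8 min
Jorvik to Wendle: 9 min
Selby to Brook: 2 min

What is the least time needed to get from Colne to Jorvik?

13 min

Shortest distances from Colne:
Colne: 0
Selby: 8  (via Colne)
Arlen: 9  (via Selby)
Hale: 9  (via Colne)
Brook: 10  (via Selby)
Orton: 11  (via Hale)
Kelso: 11  (via Hale)
Wendle: 12  (via Selby)
Jorvik: 13  (via Arlen)
Shortest route: Colne → Selby → Arlen → Jorvik = 13 min.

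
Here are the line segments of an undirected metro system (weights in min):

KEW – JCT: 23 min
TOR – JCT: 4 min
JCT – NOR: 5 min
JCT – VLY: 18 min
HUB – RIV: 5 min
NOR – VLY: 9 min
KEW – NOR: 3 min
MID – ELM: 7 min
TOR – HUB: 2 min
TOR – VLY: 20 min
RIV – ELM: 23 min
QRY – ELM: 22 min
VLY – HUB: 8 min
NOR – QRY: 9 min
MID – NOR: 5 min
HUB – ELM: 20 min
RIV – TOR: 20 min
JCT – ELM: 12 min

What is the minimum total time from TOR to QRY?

18 min

Settle nodes by increasing distance from TOR:
TOR: 0
HUB: 2  (via TOR)
JCT: 4  (via TOR)
RIV: 7  (via HUB)
NOR: 9  (via JCT)
VLY: 10  (via HUB)
KEW: 12  (via NOR)
MID: 14  (via NOR)
ELM: 16  (via JCT)
QRY: 18  (via NOR)
Shortest route: TOR–JCT–NOR–QRY = 18 min.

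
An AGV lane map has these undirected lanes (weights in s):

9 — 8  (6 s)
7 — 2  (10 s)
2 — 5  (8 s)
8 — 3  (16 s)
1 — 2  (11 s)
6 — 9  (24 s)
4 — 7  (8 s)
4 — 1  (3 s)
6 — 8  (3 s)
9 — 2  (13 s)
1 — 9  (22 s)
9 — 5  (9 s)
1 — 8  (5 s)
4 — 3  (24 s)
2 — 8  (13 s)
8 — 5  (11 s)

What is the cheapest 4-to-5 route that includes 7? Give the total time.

Shortest 4→7: 4 → 7 = 8
Shortest 7→5: 7 → 2 → 5 = 18
Total via 7: 8 + 18 = 26 s.

26 s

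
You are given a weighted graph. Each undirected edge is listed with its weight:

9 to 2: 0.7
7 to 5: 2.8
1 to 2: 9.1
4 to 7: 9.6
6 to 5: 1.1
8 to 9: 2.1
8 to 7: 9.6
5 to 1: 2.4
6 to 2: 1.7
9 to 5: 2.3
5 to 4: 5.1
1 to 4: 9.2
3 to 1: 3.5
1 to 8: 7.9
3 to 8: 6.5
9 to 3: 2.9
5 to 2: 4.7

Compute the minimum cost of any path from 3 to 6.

5.3

Compare a few routes:
3 → 9 → 2 → 6: 2.9+0.7+1.7 = 5.3
3 → 9 → 5 → 6: 2.9+2.3+1.1 = 6.3
The minimum is 5.3 via 3 → 9 → 2 → 6.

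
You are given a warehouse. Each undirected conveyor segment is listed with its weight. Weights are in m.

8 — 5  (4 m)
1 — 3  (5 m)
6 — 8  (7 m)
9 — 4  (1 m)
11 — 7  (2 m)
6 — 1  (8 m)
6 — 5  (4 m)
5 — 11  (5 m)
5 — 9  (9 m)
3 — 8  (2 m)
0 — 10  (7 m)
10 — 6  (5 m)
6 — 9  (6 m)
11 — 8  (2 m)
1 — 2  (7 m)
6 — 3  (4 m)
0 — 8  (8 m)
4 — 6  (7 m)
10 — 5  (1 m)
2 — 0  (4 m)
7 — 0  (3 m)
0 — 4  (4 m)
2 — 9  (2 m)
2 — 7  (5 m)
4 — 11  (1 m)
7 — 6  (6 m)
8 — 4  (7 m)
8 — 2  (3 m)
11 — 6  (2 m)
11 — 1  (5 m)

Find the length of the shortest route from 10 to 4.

Shortest distances from 10:
10: 0
5: 1  (via 10)
6: 5  (via 10)
8: 5  (via 5)
11: 6  (via 5)
0: 7  (via 10)
3: 7  (via 8)
4: 7  (via 11)
Shortest route: 10–5–11–4 = 7 m.

7 m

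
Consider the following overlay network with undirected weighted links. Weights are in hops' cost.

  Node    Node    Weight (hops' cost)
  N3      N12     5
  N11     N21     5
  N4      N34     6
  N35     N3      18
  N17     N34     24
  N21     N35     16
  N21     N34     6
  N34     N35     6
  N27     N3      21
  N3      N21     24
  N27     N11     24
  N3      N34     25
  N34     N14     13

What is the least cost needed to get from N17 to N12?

Enumerating some paths:
N17–N34–N3–N12: 24+25+5 = 54
N17–N34–N35–N3–N12: 24+6+18+5 = 53
N17–N34–N21–N3–N12: 24+6+24+5 = 59
Cheapest is N17–N34–N35–N3–N12 at 53 hops' cost.

53 hops' cost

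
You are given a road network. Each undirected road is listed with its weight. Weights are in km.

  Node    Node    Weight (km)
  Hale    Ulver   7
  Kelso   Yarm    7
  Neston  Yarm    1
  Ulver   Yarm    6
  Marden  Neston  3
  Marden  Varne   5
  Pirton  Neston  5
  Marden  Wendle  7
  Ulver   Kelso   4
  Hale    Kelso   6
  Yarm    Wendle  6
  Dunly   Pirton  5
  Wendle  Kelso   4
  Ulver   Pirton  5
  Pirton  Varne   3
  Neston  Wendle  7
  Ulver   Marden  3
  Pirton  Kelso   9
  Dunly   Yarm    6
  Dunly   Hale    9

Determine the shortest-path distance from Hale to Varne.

Settle nodes by increasing distance from Hale:
Hale: 0
Kelso: 6  (via Hale)
Ulver: 7  (via Hale)
Dunly: 9  (via Hale)
Wendle: 10  (via Kelso)
Marden: 10  (via Ulver)
Pirton: 12  (via Ulver)
Neston: 13  (via Marden)
Yarm: 13  (via Kelso)
Varne: 15  (via Marden)
Shortest route: Hale → Ulver → Marden → Varne = 15 km.

15 km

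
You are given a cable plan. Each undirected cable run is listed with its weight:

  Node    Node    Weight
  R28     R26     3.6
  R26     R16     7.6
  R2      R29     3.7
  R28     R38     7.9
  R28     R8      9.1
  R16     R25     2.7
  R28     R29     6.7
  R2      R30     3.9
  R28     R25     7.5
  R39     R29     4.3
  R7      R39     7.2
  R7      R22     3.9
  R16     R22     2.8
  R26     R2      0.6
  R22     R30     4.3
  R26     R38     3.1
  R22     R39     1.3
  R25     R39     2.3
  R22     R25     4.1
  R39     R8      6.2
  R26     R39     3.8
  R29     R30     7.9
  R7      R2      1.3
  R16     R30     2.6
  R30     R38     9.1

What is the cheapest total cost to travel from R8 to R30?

Enumerating some paths:
R8 → R39 → R22 → R30: 6.2+1.3+4.3 = 11.8
R8 → R39 → R22 → R16 → R30: 6.2+1.3+2.8+2.6 = 12.9
R8 → R39 → R25 → R16 → R30: 6.2+2.3+2.7+2.6 = 13.8
Cheapest is R8 → R39 → R22 → R30 at 11.8.

11.8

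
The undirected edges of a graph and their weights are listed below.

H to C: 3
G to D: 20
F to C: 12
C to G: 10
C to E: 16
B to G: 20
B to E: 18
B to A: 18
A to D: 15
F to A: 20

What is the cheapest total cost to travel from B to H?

Settle nodes by increasing distance from B:
B: 0
A: 18  (via B)
E: 18  (via B)
G: 20  (via B)
C: 30  (via G)
D: 33  (via A)
H: 33  (via C)
Shortest route: B → G → C → H = 33.

33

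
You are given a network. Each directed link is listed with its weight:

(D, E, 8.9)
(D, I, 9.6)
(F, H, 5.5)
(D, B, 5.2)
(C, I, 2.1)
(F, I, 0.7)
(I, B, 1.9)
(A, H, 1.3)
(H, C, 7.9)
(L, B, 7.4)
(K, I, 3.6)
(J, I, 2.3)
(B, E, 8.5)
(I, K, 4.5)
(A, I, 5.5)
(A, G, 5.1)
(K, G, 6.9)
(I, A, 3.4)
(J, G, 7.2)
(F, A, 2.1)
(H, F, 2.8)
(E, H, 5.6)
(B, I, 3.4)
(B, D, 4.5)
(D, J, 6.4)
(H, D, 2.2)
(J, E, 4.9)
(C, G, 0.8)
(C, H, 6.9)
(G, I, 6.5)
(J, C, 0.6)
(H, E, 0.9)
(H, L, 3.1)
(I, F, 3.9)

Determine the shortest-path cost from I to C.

12.6

Shortest distances from I:
I: 0
B: 1.9  (via I)
A: 3.4  (via I)
F: 3.9  (via I)
K: 4.5  (via I)
H: 4.7  (via A)
E: 5.6  (via H)
D: 6.4  (via B)
L: 7.8  (via H)
G: 8.5  (via A)
C: 12.6  (via H)
Shortest route: I–A–H–C = 12.6.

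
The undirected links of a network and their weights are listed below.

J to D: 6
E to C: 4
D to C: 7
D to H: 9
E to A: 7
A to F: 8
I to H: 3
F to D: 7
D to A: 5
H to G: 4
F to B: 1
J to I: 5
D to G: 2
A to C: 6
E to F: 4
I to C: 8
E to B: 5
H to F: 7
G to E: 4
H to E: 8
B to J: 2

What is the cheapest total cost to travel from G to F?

Enumerating some paths:
G–D–F: 2+7 = 9
G–E–F: 4+4 = 8
The minimum is 8 via G–E–F.

8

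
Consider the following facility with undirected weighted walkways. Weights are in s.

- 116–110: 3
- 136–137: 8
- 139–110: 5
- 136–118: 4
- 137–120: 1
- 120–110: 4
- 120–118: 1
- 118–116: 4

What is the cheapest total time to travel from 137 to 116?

Shortest distances from 137:
137: 0
120: 1  (via 137)
118: 2  (via 120)
110: 5  (via 120)
116: 6  (via 118)
Shortest route: 137 → 120 → 118 → 116 = 6 s.

6 s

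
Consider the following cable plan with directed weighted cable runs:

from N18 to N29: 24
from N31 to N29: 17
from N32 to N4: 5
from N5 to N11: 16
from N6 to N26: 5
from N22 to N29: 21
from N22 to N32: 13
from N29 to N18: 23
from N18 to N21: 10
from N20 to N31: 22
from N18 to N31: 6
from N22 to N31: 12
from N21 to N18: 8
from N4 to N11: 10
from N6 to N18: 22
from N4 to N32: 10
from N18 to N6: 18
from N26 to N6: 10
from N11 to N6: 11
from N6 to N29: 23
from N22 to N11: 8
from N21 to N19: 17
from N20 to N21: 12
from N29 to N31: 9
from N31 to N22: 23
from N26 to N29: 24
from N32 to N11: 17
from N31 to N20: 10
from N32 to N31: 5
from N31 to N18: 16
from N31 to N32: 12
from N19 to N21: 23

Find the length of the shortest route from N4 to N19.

54

Settle nodes by increasing distance from N4:
N4: 0
N32: 10  (via N4)
N11: 10  (via N4)
N31: 15  (via N32)
N6: 21  (via N11)
N20: 25  (via N31)
N26: 26  (via N6)
N18: 31  (via N31)
N29: 32  (via N31)
N21: 37  (via N20)
N22: 38  (via N31)
N19: 54  (via N21)
Shortest route: N4 → N32 → N31 → N20 → N21 → N19 = 54.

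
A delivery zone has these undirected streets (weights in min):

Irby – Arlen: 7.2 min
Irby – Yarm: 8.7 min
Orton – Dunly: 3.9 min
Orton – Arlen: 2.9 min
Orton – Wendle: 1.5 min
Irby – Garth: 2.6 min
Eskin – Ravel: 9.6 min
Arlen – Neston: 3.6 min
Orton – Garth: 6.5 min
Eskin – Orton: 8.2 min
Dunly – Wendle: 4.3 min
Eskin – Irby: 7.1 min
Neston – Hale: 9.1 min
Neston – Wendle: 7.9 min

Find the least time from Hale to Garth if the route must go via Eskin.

Best Hale to Eskin: Hale–Neston–Arlen–Orton–Eskin costing 23.8
Shortest Eskin→Garth: Eskin–Irby–Garth = 9.7
Total via Eskin: 23.8 + 9.7 = 33.5 min.

33.5 min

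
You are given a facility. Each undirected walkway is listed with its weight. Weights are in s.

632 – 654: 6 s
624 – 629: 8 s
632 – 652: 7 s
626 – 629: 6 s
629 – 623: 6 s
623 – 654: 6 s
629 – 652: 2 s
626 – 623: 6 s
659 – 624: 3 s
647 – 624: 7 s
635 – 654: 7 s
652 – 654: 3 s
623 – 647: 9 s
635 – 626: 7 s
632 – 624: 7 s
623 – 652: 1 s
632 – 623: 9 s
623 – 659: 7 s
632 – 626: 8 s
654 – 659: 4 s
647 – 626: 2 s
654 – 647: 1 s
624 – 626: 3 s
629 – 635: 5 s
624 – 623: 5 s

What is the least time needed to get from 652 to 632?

Running Dijkstra from 652:
652: 0
623: 1  (via 652)
629: 2  (via 652)
654: 3  (via 652)
647: 4  (via 654)
624: 6  (via 623)
626: 6  (via 647)
632: 7  (via 652)
Shortest route: 652–632 = 7 s.

7 s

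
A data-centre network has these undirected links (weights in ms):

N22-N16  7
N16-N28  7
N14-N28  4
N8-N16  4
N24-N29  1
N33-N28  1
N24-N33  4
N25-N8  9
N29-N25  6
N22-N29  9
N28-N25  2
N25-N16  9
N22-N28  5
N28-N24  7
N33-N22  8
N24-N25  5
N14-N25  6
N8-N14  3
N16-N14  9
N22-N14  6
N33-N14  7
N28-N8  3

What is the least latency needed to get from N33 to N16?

Shortest distances from N33:
N33: 0
N28: 1  (via N33)
N25: 3  (via N28)
N24: 4  (via N33)
N8: 4  (via N28)
N29: 5  (via N24)
N14: 5  (via N28)
N22: 6  (via N28)
N16: 8  (via N28)
Shortest route: N33–N28–N16 = 8 ms.

8 ms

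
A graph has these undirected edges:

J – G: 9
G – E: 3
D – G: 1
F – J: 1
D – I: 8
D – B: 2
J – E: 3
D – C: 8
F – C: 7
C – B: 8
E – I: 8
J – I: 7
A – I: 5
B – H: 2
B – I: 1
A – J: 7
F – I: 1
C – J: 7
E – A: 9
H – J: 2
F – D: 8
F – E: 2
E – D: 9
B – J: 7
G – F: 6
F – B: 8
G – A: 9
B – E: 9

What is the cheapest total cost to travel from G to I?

Enumerating some paths:
G - D - B - I: 1+2+1 = 4
G - E - F - I: 3+2+1 = 6
The minimum is 4 via G - D - B - I.

4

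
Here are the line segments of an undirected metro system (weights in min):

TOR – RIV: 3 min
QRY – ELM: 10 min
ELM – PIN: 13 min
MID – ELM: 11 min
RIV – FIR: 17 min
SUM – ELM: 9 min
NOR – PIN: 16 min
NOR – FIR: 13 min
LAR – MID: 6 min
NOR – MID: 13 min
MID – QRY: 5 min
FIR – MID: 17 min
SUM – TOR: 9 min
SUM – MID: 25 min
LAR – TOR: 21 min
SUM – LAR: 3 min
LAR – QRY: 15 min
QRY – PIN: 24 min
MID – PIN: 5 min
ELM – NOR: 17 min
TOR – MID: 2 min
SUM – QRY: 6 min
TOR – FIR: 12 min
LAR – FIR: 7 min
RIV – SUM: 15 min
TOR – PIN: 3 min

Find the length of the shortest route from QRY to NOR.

18 min

Compare a few routes:
QRY–MID–NOR: 5+13 = 18
QRY–MID–PIN–NOR: 5+5+16 = 26
QRY–MID–TOR–PIN–NOR: 5+2+3+16 = 26
Cheapest is QRY–MID–NOR at 18 min.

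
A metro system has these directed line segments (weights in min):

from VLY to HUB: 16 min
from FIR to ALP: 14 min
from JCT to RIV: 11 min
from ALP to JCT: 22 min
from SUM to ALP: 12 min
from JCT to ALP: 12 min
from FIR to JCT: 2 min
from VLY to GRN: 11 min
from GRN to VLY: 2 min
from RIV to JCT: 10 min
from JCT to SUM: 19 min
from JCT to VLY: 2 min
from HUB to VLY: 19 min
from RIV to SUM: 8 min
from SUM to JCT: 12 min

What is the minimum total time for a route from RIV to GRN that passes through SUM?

33 min

Shortest RIV→SUM: RIV → SUM = 8
Shortest SUM→GRN: SUM → JCT → VLY → GRN = 25
Total via SUM: 8 + 25 = 33 min.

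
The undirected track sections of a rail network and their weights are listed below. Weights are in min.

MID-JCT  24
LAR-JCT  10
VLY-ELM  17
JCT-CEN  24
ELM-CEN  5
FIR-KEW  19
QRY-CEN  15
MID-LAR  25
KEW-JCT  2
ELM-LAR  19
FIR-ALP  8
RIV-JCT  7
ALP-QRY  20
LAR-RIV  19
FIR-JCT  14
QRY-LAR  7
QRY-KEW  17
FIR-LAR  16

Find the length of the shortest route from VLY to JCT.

46 min

Running Dijkstra from VLY:
VLY: 0
ELM: 17  (via VLY)
CEN: 22  (via ELM)
LAR: 36  (via ELM)
QRY: 37  (via CEN)
JCT: 46  (via CEN)
Shortest route: VLY–ELM–CEN–JCT = 46 min.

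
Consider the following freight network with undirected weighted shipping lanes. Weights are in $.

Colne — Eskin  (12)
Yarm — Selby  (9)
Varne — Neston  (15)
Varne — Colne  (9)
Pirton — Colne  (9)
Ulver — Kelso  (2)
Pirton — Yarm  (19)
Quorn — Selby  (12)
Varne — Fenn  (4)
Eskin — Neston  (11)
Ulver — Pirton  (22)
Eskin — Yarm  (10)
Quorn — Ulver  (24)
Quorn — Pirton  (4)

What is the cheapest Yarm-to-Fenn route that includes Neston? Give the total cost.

Shortest Yarm→Neston: Yarm → Eskin → Neston = 21
Best Neston to Fenn: Neston → Varne → Fenn costing 19
Total via Neston: 21 + 19 = $40.

$40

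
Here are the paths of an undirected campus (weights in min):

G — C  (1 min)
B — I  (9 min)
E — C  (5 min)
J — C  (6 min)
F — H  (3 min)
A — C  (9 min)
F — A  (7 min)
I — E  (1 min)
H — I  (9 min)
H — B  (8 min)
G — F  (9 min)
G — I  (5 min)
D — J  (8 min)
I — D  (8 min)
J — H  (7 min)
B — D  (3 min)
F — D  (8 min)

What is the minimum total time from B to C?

15 min

Settle nodes by increasing distance from B:
B: 0
D: 3  (via B)
H: 8  (via B)
I: 9  (via B)
E: 10  (via I)
F: 11  (via D)
J: 11  (via D)
G: 14  (via I)
C: 15  (via E)
Shortest route: B–I–E–C = 15 min.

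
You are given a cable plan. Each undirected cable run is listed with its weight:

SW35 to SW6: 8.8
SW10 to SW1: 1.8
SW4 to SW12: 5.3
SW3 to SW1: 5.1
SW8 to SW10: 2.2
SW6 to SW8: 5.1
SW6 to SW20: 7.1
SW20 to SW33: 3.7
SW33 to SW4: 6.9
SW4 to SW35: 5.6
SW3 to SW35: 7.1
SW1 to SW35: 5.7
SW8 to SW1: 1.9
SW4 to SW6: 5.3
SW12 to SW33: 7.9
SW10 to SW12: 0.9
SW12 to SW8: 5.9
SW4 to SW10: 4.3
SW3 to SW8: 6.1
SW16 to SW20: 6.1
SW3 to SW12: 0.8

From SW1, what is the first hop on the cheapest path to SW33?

SW10

Candidate routes:
SW1 → SW10 → SW12 → SW33: 1.8+0.9+7.9 = 10.6
SW1 → SW10 → SW4 → SW33: 1.8+4.3+6.9 = 13
SW1 → SW3 → SW12 → SW33: 5.1+0.8+7.9 = 13.8
SW1 → SW8 → SW10 → SW12 → SW33: 1.9+2.2+0.9+7.9 = 12.9
Cheapest is SW1 → SW10 → SW12 → SW33 at 10.6.
So from SW1 the first move is to SW10.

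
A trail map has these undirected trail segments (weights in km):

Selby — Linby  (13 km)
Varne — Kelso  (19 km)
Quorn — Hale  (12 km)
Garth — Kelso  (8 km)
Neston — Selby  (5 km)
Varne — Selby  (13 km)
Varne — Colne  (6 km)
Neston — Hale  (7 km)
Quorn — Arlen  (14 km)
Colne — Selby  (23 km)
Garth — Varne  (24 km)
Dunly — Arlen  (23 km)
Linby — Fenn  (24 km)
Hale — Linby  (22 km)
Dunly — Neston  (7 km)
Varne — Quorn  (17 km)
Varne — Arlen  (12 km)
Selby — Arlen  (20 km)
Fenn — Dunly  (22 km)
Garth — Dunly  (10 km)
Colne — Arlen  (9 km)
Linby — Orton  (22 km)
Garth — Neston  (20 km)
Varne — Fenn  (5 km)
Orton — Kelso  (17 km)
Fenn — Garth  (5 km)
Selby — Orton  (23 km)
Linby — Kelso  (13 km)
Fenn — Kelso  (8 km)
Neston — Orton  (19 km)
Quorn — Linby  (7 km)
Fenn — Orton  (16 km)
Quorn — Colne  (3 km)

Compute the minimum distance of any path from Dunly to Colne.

Running Dijkstra from Dunly:
Dunly: 0
Neston: 7  (via Dunly)
Garth: 10  (via Dunly)
Selby: 12  (via Neston)
Hale: 14  (via Neston)
Fenn: 15  (via Garth)
Kelso: 18  (via Garth)
Varne: 20  (via Fenn)
Arlen: 23  (via Dunly)
Linby: 25  (via Selby)
Quorn: 26  (via Hale)
Orton: 26  (via Neston)
Colne: 26  (via Varne)
Shortest route: Dunly → Garth → Fenn → Varne → Colne = 26 km.

26 km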